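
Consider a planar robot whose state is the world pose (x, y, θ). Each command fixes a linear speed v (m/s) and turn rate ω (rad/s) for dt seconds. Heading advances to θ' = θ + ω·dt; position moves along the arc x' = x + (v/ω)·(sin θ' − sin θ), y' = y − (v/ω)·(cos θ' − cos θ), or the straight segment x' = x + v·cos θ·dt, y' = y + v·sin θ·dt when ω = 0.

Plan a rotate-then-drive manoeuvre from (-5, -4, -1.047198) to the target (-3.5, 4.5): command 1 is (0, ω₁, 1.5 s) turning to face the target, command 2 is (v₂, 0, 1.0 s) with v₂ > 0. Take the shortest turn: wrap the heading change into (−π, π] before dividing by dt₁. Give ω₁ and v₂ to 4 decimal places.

heading to target = atan2(4.5−-4, -3.5−-5) = 1.3961
Δθ = wrap(1.3961 − -1.0472) = 2.4433; ω₁ = Δθ/dt₁ = 1.6289
distance = √((-3.5−-5)² + (4.5−-4)²) = 8.6313; v₂ = distance/dt₂ = 8.6313

ω₁ = 1.6289, v₂ = 8.6313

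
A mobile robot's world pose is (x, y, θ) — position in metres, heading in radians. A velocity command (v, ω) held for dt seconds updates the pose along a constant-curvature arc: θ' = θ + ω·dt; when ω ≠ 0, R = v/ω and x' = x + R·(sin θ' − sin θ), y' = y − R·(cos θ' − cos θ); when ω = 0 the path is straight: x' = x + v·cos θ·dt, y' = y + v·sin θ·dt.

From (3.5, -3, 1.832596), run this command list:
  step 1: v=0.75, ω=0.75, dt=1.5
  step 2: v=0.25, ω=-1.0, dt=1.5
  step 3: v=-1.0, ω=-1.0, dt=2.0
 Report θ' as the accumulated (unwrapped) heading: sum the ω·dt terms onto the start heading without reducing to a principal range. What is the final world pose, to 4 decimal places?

step 1: θ'=2.9576 (R=1.0000) → pose (2.7170, -2.2757, 2.9576)
step 2: θ'=1.4576 (R=-0.2500) → pose (2.5144, -2.0017, 1.4576)
step 3: θ'=-0.5424 (R=1.0000) → pose (1.0046, -2.7452, -0.5424)

(1.0046, -2.7452, -0.5424)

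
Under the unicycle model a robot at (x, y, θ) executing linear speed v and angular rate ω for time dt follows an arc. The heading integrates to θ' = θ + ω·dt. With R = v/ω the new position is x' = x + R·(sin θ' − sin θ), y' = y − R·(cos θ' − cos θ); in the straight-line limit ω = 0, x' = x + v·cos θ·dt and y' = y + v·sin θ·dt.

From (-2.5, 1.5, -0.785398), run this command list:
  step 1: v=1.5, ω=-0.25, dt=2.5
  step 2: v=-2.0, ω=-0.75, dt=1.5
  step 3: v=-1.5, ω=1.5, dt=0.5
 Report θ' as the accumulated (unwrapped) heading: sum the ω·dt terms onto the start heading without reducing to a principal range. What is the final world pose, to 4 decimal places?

(0.7008, 1.4419, -1.7854)

step 1: θ'=-1.4104 (R=-6.0000) → pose (-0.8197, -1.7844, -1.4104)
step 2: θ'=-2.5354 (R=2.6667) → pose (0.2935, 0.8330, -2.5354)
step 3: θ'=-1.7854 (R=-1.0000) → pose (0.7008, 1.4419, -1.7854)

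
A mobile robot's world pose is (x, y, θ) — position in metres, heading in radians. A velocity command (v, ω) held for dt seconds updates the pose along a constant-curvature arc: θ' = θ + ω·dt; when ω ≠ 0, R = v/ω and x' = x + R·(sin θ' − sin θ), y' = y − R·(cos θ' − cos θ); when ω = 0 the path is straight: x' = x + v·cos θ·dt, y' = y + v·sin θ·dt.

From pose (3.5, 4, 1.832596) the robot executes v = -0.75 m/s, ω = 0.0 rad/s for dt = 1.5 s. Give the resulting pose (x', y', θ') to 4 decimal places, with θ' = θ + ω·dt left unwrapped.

θ' = 1.8326 + 0.0·1.5 = 1.8326
ω = 0 → straight: x' = 3.5 + -0.75·cos(1.8326)·1.5 = 3.7912
y' = 4 + -0.75·sin(1.8326)·1.5 = 2.9133

(3.7912, 2.9133, 1.8326)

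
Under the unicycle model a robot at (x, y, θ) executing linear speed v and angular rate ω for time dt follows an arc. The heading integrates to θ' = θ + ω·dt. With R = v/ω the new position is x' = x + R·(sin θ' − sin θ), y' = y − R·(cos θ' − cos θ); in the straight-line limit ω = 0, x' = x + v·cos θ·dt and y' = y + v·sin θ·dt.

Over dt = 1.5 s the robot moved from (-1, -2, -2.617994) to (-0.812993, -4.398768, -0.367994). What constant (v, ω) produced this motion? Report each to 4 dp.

Δθ = -0.367994 − -2.617994 = 2.250000
ω = Δθ/dt = 2.250000/1.5 = 1.5000
R = −Δy/(cos θ' − cos θ) = 1.3333
v = R·ω = 1.3333·1.5000 = 2.0000

v = 2.0000, ω = 1.5000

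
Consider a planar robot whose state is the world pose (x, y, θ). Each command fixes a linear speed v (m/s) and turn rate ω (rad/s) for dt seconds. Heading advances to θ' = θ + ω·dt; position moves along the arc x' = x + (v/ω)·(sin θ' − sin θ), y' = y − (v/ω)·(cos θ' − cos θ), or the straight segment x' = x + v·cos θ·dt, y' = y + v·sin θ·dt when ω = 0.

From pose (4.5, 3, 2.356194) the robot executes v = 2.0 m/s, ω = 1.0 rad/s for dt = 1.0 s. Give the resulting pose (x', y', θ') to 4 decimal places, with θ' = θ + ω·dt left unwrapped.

θ' = 2.3562 + 1.0·1.0 = 3.3562
R = v/ω = 2.0/1.0 = 2.0000
x' = 4.5 + 2.0000·(sin 3.3562 − sin 2.3562) = 2.6599
y' = 3 − 2.0000·(cos 3.3562 − cos 2.3562) = 3.5399

(2.6599, 3.5399, 3.3562)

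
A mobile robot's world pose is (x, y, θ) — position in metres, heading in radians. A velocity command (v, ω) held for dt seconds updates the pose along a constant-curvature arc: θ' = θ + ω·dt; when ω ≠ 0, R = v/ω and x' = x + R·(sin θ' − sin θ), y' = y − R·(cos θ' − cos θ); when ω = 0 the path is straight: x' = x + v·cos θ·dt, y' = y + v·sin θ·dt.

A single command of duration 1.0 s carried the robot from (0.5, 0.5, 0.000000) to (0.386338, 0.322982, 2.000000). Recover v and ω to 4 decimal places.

v = -0.2500, ω = 2.0000

Δθ = 2.000000 − 0.000000 = 2.000000
ω = Δθ/dt = 2.000000/1.0 = 2.0000
R = −Δy/(cos θ' − cos θ) = -0.1250
v = R·ω = -0.1250·2.0000 = -0.2500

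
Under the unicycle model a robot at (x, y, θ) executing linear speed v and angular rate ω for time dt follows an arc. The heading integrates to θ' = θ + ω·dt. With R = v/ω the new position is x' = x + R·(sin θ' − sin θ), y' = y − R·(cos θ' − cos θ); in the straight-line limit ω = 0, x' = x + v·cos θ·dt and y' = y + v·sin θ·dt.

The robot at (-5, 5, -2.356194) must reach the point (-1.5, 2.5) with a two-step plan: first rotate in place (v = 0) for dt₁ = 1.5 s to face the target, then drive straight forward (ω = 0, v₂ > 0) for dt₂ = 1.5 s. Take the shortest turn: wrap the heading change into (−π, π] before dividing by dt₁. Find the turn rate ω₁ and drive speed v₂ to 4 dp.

heading to target = atan2(2.5−5, -1.5−-5) = -0.6202
Δθ = wrap(-0.6202 − -2.3562) = 1.7359; ω₁ = Δθ/dt₁ = 1.1573
distance = √((-1.5−-5)² + (2.5−5)²) = 4.3012; v₂ = distance/dt₂ = 2.8674

ω₁ = 1.1573, v₂ = 2.8674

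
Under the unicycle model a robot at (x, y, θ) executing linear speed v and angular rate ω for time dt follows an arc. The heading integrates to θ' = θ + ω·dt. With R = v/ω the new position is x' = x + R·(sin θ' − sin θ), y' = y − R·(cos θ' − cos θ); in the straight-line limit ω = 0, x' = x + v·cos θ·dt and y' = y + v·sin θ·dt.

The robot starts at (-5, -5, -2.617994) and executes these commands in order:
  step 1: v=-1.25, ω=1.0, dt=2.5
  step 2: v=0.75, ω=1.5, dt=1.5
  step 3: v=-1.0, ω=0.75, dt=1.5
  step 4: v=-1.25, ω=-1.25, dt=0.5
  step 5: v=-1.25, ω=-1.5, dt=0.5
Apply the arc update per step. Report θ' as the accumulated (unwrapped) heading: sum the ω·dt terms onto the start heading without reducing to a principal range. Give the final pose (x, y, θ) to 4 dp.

(-2.7236, -3.1211, 1.8820)

step 1: θ'=-0.1180 (R=-1.2500) → pose (-5.4778, -2.6762, -0.1180)
step 2: θ'=2.1320 (R=0.5000) → pose (-4.9957, -1.9135, 2.1320)
step 3: θ'=3.2570 (R=-1.3333) → pose (-3.7133, -2.5284, 3.2570)
step 4: θ'=2.6320 (R=1.0000) → pose (-3.1104, -2.6488, 2.6320)
step 5: θ'=1.8820 (R=0.8333) → pose (-2.7236, -3.1211, 1.8820)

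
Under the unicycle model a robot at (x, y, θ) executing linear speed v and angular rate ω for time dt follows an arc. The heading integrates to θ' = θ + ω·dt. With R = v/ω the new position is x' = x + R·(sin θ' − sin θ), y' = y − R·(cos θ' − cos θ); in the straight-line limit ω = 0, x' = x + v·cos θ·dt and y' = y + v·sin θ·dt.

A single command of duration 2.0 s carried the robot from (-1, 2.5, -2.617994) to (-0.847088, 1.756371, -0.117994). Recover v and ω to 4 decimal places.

v = 0.5000, ω = 1.2500

Δθ = -0.117994 − -2.617994 = 2.500000
ω = Δθ/dt = 2.500000/2.0 = 1.2500
R = −Δy/(cos θ' − cos θ) = 0.4000
v = R·ω = 0.4000·1.2500 = 0.5000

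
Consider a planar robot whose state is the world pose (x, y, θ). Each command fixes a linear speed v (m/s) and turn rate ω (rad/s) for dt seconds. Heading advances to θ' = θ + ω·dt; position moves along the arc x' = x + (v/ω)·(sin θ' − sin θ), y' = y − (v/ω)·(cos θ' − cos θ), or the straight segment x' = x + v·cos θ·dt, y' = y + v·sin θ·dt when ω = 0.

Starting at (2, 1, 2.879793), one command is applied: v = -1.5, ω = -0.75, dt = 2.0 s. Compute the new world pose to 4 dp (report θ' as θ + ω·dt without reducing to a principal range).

(3.4460, -1.3115, 1.3798)

θ' = 2.8798 + -0.75·2.0 = 1.3798
R = v/ω = -1.5/-0.75 = 2.0000
x' = 2 + 2.0000·(sin 1.3798 − sin 2.8798) = 3.4460
y' = 1 − 2.0000·(cos 1.3798 − cos 2.8798) = -1.3115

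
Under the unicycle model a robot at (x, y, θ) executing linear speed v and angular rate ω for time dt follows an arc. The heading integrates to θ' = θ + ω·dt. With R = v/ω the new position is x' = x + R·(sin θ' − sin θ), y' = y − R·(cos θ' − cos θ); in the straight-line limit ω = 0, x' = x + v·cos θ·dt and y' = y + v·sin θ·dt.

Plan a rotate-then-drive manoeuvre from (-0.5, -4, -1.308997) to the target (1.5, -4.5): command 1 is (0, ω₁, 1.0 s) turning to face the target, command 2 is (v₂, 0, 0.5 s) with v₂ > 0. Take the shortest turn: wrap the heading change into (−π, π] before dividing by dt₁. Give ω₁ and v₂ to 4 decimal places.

heading to target = atan2(-4.5−-4, 1.5−-0.5) = -0.2450
Δθ = wrap(-0.2450 − -1.3090) = 1.0640; ω₁ = Δθ/dt₁ = 1.0640
distance = √((1.5−-0.5)² + (-4.5−-4)²) = 2.0616; v₂ = distance/dt₂ = 4.1231

ω₁ = 1.0640, v₂ = 4.1231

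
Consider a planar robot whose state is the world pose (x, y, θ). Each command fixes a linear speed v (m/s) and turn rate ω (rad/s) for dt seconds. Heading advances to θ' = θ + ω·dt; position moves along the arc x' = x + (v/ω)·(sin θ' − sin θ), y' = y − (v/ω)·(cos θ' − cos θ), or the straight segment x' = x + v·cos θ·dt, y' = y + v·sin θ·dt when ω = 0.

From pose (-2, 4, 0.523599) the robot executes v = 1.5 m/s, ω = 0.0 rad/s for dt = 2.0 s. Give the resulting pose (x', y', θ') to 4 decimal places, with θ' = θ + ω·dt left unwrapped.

θ' = 0.5236 + 0.0·2.0 = 0.5236
ω = 0 → straight: x' = -2 + 1.5·cos(0.5236)·2.0 = 0.5981
y' = 4 + 1.5·sin(0.5236)·2.0 = 5.5000

(0.5981, 5.5000, 0.5236)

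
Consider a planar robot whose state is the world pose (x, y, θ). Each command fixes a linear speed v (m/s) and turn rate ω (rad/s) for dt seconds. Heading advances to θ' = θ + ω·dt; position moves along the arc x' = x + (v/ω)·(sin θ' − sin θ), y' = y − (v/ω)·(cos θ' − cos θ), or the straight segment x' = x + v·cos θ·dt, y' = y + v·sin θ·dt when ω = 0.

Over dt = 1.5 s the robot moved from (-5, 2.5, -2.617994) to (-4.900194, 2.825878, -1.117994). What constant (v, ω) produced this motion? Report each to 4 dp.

v = -0.2500, ω = 1.0000

Δθ = -1.117994 − -2.617994 = 1.500000
ω = Δθ/dt = 1.500000/1.5 = 1.0000
R = −Δy/(cos θ' − cos θ) = -0.2500
v = R·ω = -0.2500·1.0000 = -0.2500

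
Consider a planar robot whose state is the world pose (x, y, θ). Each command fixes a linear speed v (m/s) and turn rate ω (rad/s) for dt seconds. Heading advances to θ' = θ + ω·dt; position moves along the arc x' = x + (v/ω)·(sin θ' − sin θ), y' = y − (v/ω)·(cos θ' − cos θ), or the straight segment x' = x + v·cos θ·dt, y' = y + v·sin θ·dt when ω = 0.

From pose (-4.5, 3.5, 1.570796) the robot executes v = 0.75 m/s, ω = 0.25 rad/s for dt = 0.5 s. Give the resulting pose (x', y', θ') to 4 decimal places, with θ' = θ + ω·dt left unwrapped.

(-4.5234, 3.8740, 1.6958)

θ' = 1.5708 + 0.25·0.5 = 1.6958
R = v/ω = 0.75/0.25 = 3.0000
x' = -4.5 + 3.0000·(sin 1.6958 − sin 1.5708) = -4.5234
y' = 3.5 − 3.0000·(cos 1.6958 − cos 1.5708) = 3.8740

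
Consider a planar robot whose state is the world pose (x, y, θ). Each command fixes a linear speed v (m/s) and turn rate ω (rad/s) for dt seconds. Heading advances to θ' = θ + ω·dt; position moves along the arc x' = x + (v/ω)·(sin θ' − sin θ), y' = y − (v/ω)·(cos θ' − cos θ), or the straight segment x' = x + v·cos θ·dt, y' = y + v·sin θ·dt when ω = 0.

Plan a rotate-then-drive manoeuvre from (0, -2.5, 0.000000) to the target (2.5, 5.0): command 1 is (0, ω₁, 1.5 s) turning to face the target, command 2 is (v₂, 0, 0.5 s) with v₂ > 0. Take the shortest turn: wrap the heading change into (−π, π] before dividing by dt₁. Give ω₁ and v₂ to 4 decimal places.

heading to target = atan2(5−-2.5, 2.5−0) = 1.2490
Δθ = wrap(1.2490 − 0.0000) = 1.2490; ω₁ = Δθ/dt₁ = 0.8327
distance = √((2.5−0)² + (5−-2.5)²) = 7.9057; v₂ = distance/dt₂ = 15.8114

ω₁ = 0.8327, v₂ = 15.8114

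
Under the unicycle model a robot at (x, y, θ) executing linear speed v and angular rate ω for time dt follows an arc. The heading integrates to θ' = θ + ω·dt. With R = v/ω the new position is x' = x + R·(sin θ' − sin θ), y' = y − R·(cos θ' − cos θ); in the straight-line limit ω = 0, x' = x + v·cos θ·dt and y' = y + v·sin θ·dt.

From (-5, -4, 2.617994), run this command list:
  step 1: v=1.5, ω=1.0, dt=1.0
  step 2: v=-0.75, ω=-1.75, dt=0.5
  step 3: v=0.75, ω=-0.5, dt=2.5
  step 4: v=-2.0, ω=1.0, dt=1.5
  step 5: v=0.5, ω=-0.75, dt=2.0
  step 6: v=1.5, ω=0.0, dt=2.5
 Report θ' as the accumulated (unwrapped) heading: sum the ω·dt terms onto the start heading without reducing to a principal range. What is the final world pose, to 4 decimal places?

step 1: θ'=3.6180 (R=1.5000) → pose (-6.4379, -3.9661, 3.6180)
step 2: θ'=2.7430 (R=0.4286) → pose (-6.0750, -3.9519, 2.7430)
step 3: θ'=1.4930 (R=-1.5000) → pose (-6.9883, -2.4529, 1.4930)
step 4: θ'=2.9930 (R=-2.0000) → pose (-5.2904, -4.5864, 2.9930)
step 5: θ'=1.4930 (R=-0.6667) → pose (-5.8564, -3.8752, 1.4930)
step 6: θ'=1.4930 (straight) → pose (-5.5649, -0.1366, 1.4930)

(-5.5649, -0.1366, 1.4930)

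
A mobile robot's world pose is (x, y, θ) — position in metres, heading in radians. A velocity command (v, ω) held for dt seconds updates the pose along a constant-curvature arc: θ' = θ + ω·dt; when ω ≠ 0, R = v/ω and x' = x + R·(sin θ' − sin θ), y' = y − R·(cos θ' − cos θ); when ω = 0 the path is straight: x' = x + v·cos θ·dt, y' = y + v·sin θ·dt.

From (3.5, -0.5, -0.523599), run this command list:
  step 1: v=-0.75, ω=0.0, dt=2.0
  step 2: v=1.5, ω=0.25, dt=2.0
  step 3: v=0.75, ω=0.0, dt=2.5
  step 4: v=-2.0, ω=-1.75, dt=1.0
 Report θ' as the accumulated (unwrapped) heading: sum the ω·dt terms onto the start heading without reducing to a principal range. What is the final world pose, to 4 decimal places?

(5.8414, 0.7763, -1.7736)

step 1: θ'=-0.5236 (straight) → pose (2.2010, 0.2500, -0.5236)
step 2: θ'=-0.0236 (R=6.0000) → pose (5.0594, -0.5522, -0.0236)
step 3: θ'=-0.0236 (straight) → pose (6.9339, -0.5964, -0.0236)
step 4: θ'=-1.7736 (R=1.1429) → pose (5.8414, 0.7763, -1.7736)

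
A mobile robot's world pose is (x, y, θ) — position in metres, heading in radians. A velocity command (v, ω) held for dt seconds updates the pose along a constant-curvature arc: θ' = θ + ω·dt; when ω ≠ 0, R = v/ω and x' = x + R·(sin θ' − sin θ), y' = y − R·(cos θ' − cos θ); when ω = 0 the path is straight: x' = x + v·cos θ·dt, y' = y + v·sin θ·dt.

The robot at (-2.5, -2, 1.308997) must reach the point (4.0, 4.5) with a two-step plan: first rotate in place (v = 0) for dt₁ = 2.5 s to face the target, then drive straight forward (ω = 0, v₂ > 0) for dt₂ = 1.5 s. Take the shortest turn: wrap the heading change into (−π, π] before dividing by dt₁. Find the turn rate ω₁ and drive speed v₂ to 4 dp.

heading to target = atan2(4.5−-2, 4−-2.5) = 0.7854
Δθ = wrap(0.7854 − 1.3090) = -0.5236; ω₁ = Δθ/dt₁ = -0.2094
distance = √((4−-2.5)² + (4.5−-2)²) = 9.1924; v₂ = distance/dt₂ = 6.1283

ω₁ = -0.2094, v₂ = 6.1283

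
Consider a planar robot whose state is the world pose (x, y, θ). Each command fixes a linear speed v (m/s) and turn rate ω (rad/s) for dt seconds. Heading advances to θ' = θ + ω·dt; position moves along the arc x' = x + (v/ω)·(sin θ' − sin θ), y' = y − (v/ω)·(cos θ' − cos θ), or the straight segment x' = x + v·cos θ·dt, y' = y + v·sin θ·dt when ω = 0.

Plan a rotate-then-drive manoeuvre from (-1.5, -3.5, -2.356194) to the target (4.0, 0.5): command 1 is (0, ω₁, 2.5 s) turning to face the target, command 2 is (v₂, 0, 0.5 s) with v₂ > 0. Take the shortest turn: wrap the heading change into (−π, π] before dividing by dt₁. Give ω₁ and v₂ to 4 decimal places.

ω₁ = 1.1940, v₂ = 13.6015

heading to target = atan2(0.5−-3.5, 4−-1.5) = 0.6288
Δθ = wrap(0.6288 − -2.3562) = 2.9850; ω₁ = Δθ/dt₁ = 1.1940
distance = √((4−-1.5)² + (0.5−-3.5)²) = 6.8007; v₂ = distance/dt₂ = 13.6015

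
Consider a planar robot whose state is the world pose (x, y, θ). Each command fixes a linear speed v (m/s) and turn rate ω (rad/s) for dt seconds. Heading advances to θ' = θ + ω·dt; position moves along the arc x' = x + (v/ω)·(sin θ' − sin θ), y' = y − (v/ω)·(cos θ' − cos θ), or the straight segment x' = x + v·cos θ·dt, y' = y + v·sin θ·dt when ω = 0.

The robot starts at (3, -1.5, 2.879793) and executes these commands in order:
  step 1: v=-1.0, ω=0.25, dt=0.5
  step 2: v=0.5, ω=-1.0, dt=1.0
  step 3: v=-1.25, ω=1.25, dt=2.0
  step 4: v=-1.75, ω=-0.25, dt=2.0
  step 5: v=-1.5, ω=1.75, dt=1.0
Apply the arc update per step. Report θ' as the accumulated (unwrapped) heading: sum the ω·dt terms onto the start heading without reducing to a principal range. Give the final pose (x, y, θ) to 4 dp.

step 1: θ'=3.0048 (R=-4.0000) → pose (3.4898, -1.5989, 3.0048)
step 2: θ'=2.0048 (R=-0.5000) → pose (3.1043, -1.3138, 2.0048)
step 3: θ'=4.5048 (R=-1.0000) → pose (4.9901, -1.0995, 4.5048)
step 4: θ'=4.0048 (R=7.0000) → pose (6.5204, 2.0078, 4.0048)
step 5: θ'=5.7548 (R=-0.8571) → pose (6.3011, 3.3052, 5.7548)

(6.3011, 3.3052, 5.7548)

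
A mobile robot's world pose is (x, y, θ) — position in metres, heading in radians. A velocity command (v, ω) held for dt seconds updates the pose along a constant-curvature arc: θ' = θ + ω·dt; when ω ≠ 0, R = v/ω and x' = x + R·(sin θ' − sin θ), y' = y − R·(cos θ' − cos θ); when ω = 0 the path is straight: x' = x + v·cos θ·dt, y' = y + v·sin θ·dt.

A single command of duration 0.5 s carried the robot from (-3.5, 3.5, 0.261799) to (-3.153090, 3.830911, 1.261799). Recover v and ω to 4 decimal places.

Δθ = 1.261799 − 0.261799 = 1.000000
ω = Δθ/dt = 1.000000/0.5 = 2.0000
R = Δx/(sin θ' − sin θ) = 0.5000
v = R·ω = 0.5000·2.0000 = 1.0000

v = 1.0000, ω = 2.0000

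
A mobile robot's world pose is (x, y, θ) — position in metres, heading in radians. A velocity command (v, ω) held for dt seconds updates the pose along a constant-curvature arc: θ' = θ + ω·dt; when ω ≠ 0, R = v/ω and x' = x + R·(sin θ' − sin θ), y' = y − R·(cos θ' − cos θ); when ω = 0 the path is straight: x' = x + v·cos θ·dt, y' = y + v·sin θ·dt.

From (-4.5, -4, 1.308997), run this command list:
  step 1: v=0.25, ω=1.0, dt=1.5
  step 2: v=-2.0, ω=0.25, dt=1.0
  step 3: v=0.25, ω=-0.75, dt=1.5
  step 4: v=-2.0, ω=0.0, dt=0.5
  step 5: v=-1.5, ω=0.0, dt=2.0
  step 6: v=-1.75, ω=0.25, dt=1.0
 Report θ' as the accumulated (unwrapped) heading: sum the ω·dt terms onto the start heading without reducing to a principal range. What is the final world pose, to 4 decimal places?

step 1: θ'=2.8090 (R=0.2500) → pose (-4.6599, -3.6990, 2.8090)
step 2: θ'=3.0590 (R=-8.0000) → pose (-2.7079, -4.1101, 3.0590)
step 3: θ'=1.9340 (R=-0.3333) → pose (-2.9920, -3.8964, 1.9340)
step 4: θ'=1.9340 (straight) → pose (-2.6367, -4.8311, 1.9340)
step 5: θ'=1.9340 (straight) → pose (-1.5709, -7.6354, 1.9340)
step 6: θ'=2.1840 (R=-7.0000) → pose (-0.7522, -9.1770, 2.1840)

(-0.7522, -9.1770, 2.1840)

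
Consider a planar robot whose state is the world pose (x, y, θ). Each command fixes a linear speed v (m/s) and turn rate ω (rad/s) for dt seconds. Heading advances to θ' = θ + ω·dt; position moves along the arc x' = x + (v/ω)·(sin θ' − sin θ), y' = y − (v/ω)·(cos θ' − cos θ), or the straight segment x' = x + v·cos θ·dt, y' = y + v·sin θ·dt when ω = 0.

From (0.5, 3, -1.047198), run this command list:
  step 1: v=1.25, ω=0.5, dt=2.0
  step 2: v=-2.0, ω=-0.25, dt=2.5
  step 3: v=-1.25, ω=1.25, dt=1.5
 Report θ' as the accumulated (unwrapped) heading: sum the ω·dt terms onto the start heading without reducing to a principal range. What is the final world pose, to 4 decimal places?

step 1: θ'=-0.0472 (R=2.5000) → pose (2.5471, 1.7528, -0.0472)
step 2: θ'=-0.6722 (R=8.0000) → pose (-2.0571, 3.4842, -0.6722)
step 3: θ'=1.2028 (R=-1.0000) → pose (-3.6129, 3.0615, 1.2028)

(-3.6129, 3.0615, 1.2028)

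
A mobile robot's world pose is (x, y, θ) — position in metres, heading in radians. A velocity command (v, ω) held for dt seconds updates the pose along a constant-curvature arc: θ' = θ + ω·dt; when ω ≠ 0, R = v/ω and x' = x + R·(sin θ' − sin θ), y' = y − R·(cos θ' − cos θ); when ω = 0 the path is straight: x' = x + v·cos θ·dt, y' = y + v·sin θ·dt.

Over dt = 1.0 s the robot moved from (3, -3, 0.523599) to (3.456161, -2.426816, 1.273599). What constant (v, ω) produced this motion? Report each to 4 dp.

v = 0.7500, ω = 0.7500

Δθ = 1.273599 − 0.523599 = 0.750000
ω = Δθ/dt = 0.750000/1.0 = 0.7500
R = −Δy/(cos θ' − cos θ) = 1.0000
v = R·ω = 1.0000·0.7500 = 0.7500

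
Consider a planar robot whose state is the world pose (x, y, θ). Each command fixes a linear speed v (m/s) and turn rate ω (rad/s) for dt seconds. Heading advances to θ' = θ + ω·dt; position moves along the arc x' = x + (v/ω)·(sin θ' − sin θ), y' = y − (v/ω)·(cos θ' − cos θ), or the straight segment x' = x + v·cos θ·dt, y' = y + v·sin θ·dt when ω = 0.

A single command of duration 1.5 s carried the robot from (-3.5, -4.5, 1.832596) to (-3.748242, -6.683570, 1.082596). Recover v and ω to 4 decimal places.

Δθ = 1.082596 − 1.832596 = -0.750000
ω = Δθ/dt = -0.750000/1.5 = -0.5000
R = −Δy/(cos θ' − cos θ) = 3.0000
v = R·ω = 3.0000·-0.5000 = -1.5000

v = -1.5000, ω = -0.5000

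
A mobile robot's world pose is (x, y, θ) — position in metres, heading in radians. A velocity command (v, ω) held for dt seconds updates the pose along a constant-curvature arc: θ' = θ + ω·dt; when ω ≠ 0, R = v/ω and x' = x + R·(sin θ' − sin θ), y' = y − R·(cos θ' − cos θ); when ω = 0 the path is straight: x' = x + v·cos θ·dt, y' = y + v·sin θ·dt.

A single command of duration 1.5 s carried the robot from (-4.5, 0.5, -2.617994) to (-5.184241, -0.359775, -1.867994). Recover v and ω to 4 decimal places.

Δθ = -1.867994 − -2.617994 = 0.750000
ω = Δθ/dt = 0.750000/1.5 = 0.5000
R = −Δy/(cos θ' − cos θ) = 1.5000
v = R·ω = 1.5000·0.5000 = 0.7500

v = 0.7500, ω = 0.5000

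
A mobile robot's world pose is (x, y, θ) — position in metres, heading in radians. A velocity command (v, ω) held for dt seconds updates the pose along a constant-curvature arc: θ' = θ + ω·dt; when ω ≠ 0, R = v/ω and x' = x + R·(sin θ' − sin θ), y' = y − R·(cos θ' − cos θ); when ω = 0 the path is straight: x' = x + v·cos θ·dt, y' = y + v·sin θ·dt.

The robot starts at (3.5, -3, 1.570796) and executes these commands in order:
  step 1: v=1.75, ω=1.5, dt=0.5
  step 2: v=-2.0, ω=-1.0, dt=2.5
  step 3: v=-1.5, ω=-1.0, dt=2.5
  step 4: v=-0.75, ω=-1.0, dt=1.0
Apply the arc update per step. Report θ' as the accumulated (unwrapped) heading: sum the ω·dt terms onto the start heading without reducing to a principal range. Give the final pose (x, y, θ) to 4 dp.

step 1: θ'=2.3208 (R=1.1667) → pose (3.1870, -2.2048, 2.3208)
step 2: θ'=-0.1792 (R=2.0000) → pose (1.3671, -5.5360, -0.1792)
step 3: θ'=-2.6792 (R=1.5000) → pose (0.9653, -2.7175, -2.6792)
step 4: θ'=-3.6792 (R=0.7500) → pose (1.6840, -2.7446, -3.6792)

(1.6840, -2.7446, -3.6792)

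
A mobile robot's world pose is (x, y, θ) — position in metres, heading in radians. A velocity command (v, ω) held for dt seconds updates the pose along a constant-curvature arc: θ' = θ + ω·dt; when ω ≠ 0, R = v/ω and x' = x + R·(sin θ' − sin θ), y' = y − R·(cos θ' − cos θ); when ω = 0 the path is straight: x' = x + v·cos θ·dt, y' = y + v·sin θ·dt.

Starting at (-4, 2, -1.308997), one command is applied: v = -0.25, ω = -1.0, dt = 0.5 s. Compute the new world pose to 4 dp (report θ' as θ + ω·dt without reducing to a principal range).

(-4.0015, 2.1237, -1.8090)

θ' = -1.3090 + -1.0·0.5 = -1.8090
R = v/ω = -0.25/-1.0 = 0.2500
x' = -4 + 0.2500·(sin -1.8090 − sin -1.3090) = -4.0015
y' = 2 − 0.2500·(cos -1.8090 − cos -1.3090) = 2.1237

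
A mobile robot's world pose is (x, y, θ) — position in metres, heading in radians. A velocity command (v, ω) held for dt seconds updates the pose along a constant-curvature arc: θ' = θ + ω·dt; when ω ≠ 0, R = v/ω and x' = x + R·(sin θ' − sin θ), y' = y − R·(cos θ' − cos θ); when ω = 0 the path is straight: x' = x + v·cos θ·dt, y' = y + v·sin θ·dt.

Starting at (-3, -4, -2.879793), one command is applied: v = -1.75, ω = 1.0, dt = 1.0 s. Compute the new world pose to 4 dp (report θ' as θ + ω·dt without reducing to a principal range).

θ' = -2.8798 + 1.0·1.0 = -1.8798
R = v/ω = -1.75/1.0 = -1.7500
x' = -3 + -1.7500·(sin -1.8798 − sin -2.8798) = -1.7858
y' = -4 − -1.7500·(cos -1.8798 − cos -2.8798) = -2.8418

(-1.7858, -2.8418, -1.8798)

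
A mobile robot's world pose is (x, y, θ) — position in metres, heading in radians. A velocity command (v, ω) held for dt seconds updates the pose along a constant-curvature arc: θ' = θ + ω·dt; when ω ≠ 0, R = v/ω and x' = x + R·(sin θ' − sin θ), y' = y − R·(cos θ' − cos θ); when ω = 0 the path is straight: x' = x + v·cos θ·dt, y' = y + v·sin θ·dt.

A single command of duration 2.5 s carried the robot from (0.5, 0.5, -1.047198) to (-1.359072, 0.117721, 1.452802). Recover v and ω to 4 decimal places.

Δθ = 1.452802 − -1.047198 = 2.500000
ω = Δθ/dt = 2.500000/2.5 = 1.0000
R = Δx/(sin θ' − sin θ) = -1.0000
v = R·ω = -1.0000·1.0000 = -1.0000

v = -1.0000, ω = 1.0000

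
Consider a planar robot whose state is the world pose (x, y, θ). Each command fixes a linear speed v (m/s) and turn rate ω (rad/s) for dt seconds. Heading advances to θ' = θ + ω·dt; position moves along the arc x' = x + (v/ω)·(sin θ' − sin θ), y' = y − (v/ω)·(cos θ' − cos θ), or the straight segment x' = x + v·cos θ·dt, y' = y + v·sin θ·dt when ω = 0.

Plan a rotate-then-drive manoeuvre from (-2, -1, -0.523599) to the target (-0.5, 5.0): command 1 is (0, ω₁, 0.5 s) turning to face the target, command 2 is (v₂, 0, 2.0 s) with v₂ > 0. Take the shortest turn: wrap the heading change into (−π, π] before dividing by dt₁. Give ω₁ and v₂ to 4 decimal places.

heading to target = atan2(5−-1, -0.5−-2) = 1.3258
Δθ = wrap(1.3258 − -0.5236) = 1.8494; ω₁ = Δθ/dt₁ = 3.6988
distance = √((-0.5−-2)² + (5−-1)²) = 6.1847; v₂ = distance/dt₂ = 3.0923

ω₁ = 3.6988, v₂ = 3.0923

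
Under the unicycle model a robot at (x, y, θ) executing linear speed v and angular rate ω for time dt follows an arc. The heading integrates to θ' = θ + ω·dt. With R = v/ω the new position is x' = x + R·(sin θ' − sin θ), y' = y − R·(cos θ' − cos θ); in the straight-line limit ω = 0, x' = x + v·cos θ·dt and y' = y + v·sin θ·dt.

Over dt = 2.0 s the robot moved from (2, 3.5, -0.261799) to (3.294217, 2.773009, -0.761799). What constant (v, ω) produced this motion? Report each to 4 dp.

v = 0.7500, ω = -0.2500

Δθ = -0.761799 − -0.261799 = -0.500000
ω = Δθ/dt = -0.500000/2.0 = -0.2500
R = Δx/(sin θ' − sin θ) = -3.0000
v = R·ω = -3.0000·-0.2500 = 0.7500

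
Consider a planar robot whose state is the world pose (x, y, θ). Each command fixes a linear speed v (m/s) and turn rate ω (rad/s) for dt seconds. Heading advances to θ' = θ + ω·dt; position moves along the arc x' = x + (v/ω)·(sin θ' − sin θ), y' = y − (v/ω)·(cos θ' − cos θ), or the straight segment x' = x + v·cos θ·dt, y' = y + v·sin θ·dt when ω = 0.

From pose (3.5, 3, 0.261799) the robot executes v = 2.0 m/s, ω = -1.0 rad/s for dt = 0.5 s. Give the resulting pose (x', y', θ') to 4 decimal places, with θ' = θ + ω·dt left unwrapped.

(4.4895, 3.0117, -0.2382)

θ' = 0.2618 + -1.0·0.5 = -0.2382
R = v/ω = 2.0/-1.0 = -2.0000
x' = 3.5 + -2.0000·(sin -0.2382 − sin 0.2618) = 4.4895
y' = 3 − -2.0000·(cos -0.2382 − cos 0.2618) = 3.0117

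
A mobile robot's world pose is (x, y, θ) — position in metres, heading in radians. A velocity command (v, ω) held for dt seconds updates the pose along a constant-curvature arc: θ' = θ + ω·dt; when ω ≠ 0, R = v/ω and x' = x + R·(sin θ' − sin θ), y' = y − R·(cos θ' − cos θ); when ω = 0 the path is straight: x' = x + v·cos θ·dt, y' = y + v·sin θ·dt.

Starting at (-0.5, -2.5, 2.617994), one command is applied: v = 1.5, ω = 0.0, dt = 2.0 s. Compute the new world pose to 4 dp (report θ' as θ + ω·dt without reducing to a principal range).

θ' = 2.6180 + 0.0·2.0 = 2.6180
ω = 0 → straight: x' = -0.5 + 1.5·cos(2.6180)·2.0 = -3.0981
y' = -2.5 + 1.5·sin(2.6180)·2.0 = -1.0000

(-3.0981, -1.0000, 2.6180)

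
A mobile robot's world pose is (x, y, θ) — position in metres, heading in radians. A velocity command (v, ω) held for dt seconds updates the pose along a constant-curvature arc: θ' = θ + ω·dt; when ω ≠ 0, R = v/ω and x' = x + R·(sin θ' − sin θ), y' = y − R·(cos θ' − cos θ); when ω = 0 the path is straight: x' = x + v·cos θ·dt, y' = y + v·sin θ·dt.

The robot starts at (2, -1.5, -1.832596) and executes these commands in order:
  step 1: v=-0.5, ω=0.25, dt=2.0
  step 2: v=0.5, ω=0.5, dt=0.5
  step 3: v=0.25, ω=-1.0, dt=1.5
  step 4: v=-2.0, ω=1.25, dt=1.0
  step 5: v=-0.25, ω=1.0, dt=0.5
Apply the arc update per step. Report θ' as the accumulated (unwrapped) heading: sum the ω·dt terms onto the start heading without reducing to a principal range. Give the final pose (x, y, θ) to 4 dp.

(2.6603, 0.7705, -0.8326)

step 1: θ'=-1.3326 (R=-2.0000) → pose (2.0117, -0.5105, -1.3326)
step 2: θ'=-1.0826 (R=1.0000) → pose (2.1003, -0.7435, -1.0826)
step 3: θ'=-2.5826 (R=-0.2500) → pose (2.0121, -1.0727, -2.5826)
step 4: θ'=-1.3326 (R=-1.6000) → pose (2.7183, 0.6612, -1.3326)
step 5: θ'=-0.8326 (R=-0.2500) → pose (2.6603, 0.7705, -0.8326)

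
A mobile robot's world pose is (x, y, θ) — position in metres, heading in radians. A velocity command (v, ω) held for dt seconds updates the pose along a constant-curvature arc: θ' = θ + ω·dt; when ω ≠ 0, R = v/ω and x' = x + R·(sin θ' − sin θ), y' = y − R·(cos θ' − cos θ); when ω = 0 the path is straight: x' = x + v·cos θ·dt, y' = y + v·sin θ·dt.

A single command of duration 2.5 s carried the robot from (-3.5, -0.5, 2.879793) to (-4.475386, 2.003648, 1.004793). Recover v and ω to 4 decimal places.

v = 1.2500, ω = -0.7500

Δθ = 1.004793 − 2.879793 = -1.875000
ω = Δθ/dt = -1.875000/2.5 = -0.7500
R = −Δy/(cos θ' − cos θ) = -1.6667
v = R·ω = -1.6667·-0.7500 = 1.2500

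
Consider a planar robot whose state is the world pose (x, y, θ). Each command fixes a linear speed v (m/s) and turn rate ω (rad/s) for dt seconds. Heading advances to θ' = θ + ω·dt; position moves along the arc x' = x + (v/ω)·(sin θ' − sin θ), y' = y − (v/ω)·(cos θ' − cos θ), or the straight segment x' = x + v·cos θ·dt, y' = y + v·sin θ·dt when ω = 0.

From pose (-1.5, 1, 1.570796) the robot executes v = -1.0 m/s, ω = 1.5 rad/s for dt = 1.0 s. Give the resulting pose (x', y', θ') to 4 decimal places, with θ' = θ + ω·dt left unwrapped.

(-0.8805, 0.3350, 3.0708)

θ' = 1.5708 + 1.5·1.0 = 3.0708
R = v/ω = -1.0/1.5 = -0.6667
x' = -1.5 + -0.6667·(sin 3.0708 − sin 1.5708) = -0.8805
y' = 1 − -0.6667·(cos 3.0708 − cos 1.5708) = 0.3350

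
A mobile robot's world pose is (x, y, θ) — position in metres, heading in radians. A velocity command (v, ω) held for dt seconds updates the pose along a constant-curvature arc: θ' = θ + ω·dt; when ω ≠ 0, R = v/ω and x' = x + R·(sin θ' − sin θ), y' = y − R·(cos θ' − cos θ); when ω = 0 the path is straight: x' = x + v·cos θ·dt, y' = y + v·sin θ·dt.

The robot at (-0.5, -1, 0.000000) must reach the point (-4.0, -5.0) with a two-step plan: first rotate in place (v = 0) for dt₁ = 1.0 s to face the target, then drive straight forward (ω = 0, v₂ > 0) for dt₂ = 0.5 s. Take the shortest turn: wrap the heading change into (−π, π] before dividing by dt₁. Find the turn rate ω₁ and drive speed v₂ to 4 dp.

heading to target = atan2(-5−-1, -4−-0.5) = -2.2896
Δθ = wrap(-2.2896 − 0.0000) = -2.2896; ω₁ = Δθ/dt₁ = -2.2896
distance = √((-4−-0.5)² + (-5−-1)²) = 5.3151; v₂ = distance/dt₂ = 10.6301

ω₁ = -2.2896, v₂ = 10.6301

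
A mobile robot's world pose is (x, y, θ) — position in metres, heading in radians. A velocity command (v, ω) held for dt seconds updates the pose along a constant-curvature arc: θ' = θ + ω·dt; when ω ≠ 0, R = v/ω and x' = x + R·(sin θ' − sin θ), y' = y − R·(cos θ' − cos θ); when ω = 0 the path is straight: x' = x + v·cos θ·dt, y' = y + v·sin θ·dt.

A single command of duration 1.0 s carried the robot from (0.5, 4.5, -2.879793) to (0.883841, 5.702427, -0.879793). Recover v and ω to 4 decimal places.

Δθ = -0.879793 − -2.879793 = 2.000000
ω = Δθ/dt = 2.000000/1.0 = 2.0000
R = −Δy/(cos θ' − cos θ) = -0.7500
v = R·ω = -0.7500·2.0000 = -1.5000

v = -1.5000, ω = 2.0000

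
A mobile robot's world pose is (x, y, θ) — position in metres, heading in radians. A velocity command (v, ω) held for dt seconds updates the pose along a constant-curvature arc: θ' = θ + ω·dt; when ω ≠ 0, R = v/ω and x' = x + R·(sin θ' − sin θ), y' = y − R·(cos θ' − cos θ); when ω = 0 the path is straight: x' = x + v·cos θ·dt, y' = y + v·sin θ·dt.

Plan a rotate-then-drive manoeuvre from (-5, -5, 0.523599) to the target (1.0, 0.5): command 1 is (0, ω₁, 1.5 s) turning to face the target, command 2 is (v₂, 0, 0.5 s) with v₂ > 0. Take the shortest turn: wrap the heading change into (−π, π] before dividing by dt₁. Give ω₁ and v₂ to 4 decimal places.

ω₁ = 0.1456, v₂ = 16.2788

heading to target = atan2(0.5−-5, 1−-5) = 0.7419
Δθ = wrap(0.7419 − 0.5236) = 0.2183; ω₁ = Δθ/dt₁ = 0.1456
distance = √((1−-5)² + (0.5−-5)²) = 8.1394; v₂ = distance/dt₂ = 16.2788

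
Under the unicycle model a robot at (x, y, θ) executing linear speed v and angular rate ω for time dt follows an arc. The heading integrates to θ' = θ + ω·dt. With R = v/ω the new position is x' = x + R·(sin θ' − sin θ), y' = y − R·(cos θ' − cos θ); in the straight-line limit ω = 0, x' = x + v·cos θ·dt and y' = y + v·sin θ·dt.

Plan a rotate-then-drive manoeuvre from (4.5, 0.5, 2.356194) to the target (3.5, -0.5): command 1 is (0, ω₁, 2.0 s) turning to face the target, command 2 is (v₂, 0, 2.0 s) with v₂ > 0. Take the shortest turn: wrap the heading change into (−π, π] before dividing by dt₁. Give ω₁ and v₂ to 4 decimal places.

heading to target = atan2(-0.5−0.5, 3.5−4.5) = -2.3562
Δθ = wrap(-2.3562 − 2.3562) = 1.5708; ω₁ = Δθ/dt₁ = 0.7854
distance = √((3.5−4.5)² + (-0.5−0.5)²) = 1.4142; v₂ = distance/dt₂ = 0.7071

ω₁ = 0.7854, v₂ = 0.7071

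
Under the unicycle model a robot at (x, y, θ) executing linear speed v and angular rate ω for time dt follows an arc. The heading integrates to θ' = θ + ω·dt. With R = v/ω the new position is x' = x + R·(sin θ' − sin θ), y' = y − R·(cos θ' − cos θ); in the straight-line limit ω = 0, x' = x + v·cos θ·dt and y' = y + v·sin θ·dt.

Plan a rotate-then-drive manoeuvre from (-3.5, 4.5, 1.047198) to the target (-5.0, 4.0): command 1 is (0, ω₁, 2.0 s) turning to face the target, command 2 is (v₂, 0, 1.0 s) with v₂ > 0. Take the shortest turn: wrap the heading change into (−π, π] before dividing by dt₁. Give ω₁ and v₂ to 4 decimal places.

heading to target = atan2(4−4.5, -5−-3.5) = -2.8198
Δθ = wrap(-2.8198 − 1.0472) = 2.4161; ω₁ = Δθ/dt₁ = 1.2081
distance = √((-5−-3.5)² + (4−4.5)²) = 1.5811; v₂ = distance/dt₂ = 1.5811

ω₁ = 1.2081, v₂ = 1.5811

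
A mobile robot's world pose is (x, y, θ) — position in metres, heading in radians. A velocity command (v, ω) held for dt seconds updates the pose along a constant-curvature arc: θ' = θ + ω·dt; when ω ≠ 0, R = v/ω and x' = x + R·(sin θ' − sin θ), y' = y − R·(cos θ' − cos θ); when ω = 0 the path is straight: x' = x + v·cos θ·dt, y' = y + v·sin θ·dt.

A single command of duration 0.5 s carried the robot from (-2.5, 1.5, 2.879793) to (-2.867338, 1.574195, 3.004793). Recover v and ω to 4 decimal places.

Δθ = 3.004793 − 2.879793 = 0.125000
ω = Δθ/dt = 0.125000/0.5 = 0.2500
R = Δx/(sin θ' − sin θ) = 3.0000
v = R·ω = 3.0000·0.2500 = 0.7500

v = 0.7500, ω = 0.2500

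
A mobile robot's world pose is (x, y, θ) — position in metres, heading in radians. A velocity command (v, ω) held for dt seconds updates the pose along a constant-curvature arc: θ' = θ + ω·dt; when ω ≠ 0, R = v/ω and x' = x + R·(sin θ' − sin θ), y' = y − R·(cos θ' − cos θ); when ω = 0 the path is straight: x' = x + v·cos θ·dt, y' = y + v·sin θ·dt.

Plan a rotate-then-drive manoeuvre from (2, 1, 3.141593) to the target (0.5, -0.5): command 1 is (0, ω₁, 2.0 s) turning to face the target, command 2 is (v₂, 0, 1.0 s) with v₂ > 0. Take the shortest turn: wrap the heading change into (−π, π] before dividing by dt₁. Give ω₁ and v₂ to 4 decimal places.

ω₁ = 0.3927, v₂ = 2.1213

heading to target = atan2(-0.5−1, 0.5−2) = -2.3562
Δθ = wrap(-2.3562 − 3.1416) = 0.7854; ω₁ = Δθ/dt₁ = 0.3927
distance = √((0.5−2)² + (-0.5−1)²) = 2.1213; v₂ = distance/dt₂ = 2.1213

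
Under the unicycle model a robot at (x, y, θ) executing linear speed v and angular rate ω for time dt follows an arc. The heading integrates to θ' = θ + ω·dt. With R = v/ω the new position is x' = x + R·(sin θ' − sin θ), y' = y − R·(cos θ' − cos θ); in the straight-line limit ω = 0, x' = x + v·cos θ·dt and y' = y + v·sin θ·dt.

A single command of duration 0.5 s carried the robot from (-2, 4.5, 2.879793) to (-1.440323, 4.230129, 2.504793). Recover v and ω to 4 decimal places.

Δθ = 2.504793 − 2.879793 = -0.375000
ω = Δθ/dt = -0.375000/0.5 = -0.7500
R = Δx/(sin θ' − sin θ) = 1.6667
v = R·ω = 1.6667·-0.7500 = -1.2500

v = -1.2500, ω = -0.7500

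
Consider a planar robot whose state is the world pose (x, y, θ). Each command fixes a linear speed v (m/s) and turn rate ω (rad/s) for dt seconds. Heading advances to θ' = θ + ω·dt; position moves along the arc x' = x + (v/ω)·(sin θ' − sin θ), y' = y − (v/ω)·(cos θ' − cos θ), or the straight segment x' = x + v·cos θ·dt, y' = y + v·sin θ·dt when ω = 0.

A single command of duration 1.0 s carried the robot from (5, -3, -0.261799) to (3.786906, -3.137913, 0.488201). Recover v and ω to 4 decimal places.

v = -1.2500, ω = 0.7500

Δθ = 0.488201 − -0.261799 = 0.750000
ω = Δθ/dt = 0.750000/1.0 = 0.7500
R = Δx/(sin θ' − sin θ) = -1.6667
v = R·ω = -1.6667·0.7500 = -1.2500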